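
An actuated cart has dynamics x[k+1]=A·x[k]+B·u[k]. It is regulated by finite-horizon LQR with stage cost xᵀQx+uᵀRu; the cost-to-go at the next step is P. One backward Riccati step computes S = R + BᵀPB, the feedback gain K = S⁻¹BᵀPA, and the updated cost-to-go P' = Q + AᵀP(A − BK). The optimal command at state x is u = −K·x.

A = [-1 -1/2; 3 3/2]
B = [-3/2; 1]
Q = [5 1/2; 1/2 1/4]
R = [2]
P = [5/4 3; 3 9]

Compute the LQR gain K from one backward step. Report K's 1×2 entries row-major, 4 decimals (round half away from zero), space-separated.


2.5714 1.2857

BᵀP = [1.1250 4.5000]
S = R + BᵀPB = [2] + [2.8125] = [4.8125]
BᵀPA = [12.3750 6.1875]
K = S⁻¹·BᵀPA = [2.5714 1.2857]
A−BK = [2.8571 1.4286; 0.4286 0.2143]
AᵀP(A−BK) = [32.4286 16.2143; 16.2143 8.1071]
P' = Q + AᵀP(A−BK) = [37.4286 16.7143; 16.7143 8.3571]
tr(P') = 45.7857


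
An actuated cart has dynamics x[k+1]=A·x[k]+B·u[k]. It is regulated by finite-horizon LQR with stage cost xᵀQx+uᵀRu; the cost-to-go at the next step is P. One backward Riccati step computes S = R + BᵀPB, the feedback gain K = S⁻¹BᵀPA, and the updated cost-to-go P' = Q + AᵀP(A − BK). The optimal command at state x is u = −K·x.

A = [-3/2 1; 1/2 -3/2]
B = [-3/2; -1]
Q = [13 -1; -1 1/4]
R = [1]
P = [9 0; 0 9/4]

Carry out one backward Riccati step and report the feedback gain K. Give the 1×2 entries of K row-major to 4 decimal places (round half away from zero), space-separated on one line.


0.8138 -0.4309

BᵀP = [-13.5000 -2.2500]
S = R + BᵀPB = [1] + [22.5000] = [23.5000]
BᵀPA = [19.1250 -10.1250]
K = S⁻¹·BᵀPA = [0.8138 -0.4309]
A−BK = [-0.2793 0.3537; 1.3138 -1.9309]
AᵀP(A−BK) = [5.2480 -6.9475; -6.9475 9.7001]
P' = Q + AᵀP(A−BK) = [18.2480 -7.9475; -7.9475 9.9501]
tr(P') = 28.1981


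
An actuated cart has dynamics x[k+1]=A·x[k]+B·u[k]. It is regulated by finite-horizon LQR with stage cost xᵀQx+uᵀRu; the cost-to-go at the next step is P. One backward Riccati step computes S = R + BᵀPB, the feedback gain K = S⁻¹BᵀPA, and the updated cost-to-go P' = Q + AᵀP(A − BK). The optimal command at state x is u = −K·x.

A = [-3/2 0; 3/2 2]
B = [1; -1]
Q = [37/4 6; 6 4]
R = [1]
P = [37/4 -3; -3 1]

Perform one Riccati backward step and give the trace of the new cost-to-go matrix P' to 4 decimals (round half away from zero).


15.6594

BᵀP = [12.2500 -4.0000]
S = R + BᵀPB = [1] + [16.2500] = [17.2500]
BᵀPA = [-24.3750 -8.0000]
K = S⁻¹·BᵀPA = [-1.4130 -0.4638]
A−BK = [-0.0870 0.4638; 0.0870 1.5362]
AᵀP(A−BK) = [2.1196 0.6957; 0.6957 0.2899]
P' = Q + AᵀP(A−BK) = [11.3696 6.6957; 6.6957 4.2899]
tr(P') = 15.6594


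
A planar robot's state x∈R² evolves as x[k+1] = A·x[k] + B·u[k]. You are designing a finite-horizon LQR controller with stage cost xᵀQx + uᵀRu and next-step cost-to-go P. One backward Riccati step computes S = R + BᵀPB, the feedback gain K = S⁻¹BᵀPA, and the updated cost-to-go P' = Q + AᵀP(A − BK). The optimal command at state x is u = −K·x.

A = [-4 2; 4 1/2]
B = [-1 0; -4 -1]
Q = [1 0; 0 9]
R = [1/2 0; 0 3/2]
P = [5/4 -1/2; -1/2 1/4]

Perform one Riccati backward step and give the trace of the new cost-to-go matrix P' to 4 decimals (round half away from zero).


37.1806

BᵀP = [0.7500 -0.5000; 0.5000 -0.2500]
S = R + BᵀPB = [1/2 0; 0 3/2] + [1.2500 0.5000; 0.5000 0.2500] = [1.7500 0.5000; 0.5000 1.7500]
BᵀPA = [-5.0000 1.2500; -3.0000 0.8750]
K = S⁻¹·BᵀPA = [-2.5778 0.6222; -0.9778 0.3222]
A−BK = [-6.5778 2.6222; -7.2889 3.3111]
AᵀP(A−BK) = [24.1778 -8.4222; -8.4222 3.0028]
P' = Q + AᵀP(A−BK) = [25.1778 -8.4222; -8.4222 12.0028]
tr(P') = 37.1806


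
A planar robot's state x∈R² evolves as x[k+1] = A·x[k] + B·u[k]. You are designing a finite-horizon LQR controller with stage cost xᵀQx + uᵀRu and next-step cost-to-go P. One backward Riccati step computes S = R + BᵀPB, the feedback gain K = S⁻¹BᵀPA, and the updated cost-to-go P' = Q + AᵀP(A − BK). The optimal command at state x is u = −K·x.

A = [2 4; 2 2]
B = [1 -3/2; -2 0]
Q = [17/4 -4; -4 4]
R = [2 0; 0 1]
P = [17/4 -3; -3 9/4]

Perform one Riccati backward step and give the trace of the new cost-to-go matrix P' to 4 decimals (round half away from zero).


BᵀP = [10.2500 -7.5000; -6.3750 4.5000]
S = R + BᵀPB = [2 0; 0 1] + [25.2500 -15.3750; -15.3750 9.5625] = [27.2500 -15.3750; -15.3750 10.5625]
BᵀPA = [5.5000 26.0000; -3.7500 -16.5000]
K = S⁻¹·BᵀPA = [0.0085 0.4070; -0.3426 -0.9696]
A−BK = [1.4775 2.1385; 2.0170 2.8141]
AᵀP(A−BK) = [0.6683 1.1252; 1.1252 2.4180]
P' = Q + AᵀP(A−BK) = [4.9183 -2.8748; -2.8748 6.4180]
tr(P') = 11.3363

11.3363


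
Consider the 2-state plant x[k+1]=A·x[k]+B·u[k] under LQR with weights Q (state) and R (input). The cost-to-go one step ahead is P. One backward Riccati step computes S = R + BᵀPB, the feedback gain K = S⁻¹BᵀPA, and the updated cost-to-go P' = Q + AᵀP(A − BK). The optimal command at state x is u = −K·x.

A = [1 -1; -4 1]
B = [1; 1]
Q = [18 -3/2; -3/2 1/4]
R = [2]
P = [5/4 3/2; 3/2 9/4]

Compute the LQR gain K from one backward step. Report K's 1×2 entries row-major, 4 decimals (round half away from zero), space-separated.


BᵀP = [2.7500 3.7500]
S = R + BᵀPB = [2] + [6.5000] = [8.5000]
BᵀPA = [-12.2500 1.0000]
K = S⁻¹·BᵀPA = [-1.4412 0.1176]
A−BK = [2.4412 -1.1176; -2.5588 0.8824]
AᵀP(A−BK) = [7.5956 -1.3088; -1.3088 0.3824]
P' = Q + AᵀP(A−BK) = [25.5956 -2.8088; -2.8088 0.6324]
tr(P') = 26.2279

-1.4412 0.1176


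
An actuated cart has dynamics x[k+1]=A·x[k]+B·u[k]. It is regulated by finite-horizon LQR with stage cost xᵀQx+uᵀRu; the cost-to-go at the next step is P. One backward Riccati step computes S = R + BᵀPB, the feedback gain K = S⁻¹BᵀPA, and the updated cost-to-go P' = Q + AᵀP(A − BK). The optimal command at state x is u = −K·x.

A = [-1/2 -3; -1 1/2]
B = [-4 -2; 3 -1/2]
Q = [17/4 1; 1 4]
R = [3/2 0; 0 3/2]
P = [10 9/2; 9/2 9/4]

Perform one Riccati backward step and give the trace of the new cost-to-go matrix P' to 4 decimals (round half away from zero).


BᵀP = [-26.5000 -11.2500; -22.2500 -10.1250]
S = R + BᵀPB = [3/2 0; 0 3/2] + [72.2500 58.6250; 58.6250 49.5625] = [73.7500 58.6250; 58.6250 51.0625]
BᵀPA = [24.5000 73.8750; 21.2500 61.6875]
K = S⁻¹·BᵀPA = [0.0160 0.4736; 0.3978 0.6643]
A−BK = [0.3595 0.2231; -0.8490 -0.5888]
AᵀP(A−BK) = [0.4050 0.5296; 0.5296 1.0939]
P' = Q + AᵀP(A−BK) = [4.6550 1.5296; 1.5296 5.0939]
tr(P') = 9.7489

9.7489


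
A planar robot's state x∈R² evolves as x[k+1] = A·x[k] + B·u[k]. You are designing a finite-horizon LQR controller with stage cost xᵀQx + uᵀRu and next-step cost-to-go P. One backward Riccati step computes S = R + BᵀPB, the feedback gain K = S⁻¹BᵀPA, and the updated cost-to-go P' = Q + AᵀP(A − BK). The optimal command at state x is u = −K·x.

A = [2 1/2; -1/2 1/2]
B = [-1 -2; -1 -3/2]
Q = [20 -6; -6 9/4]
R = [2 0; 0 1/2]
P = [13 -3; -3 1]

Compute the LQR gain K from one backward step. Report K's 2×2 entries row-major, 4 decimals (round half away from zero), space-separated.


-0.0318 -0.0318 -1.2166 -0.2166

BᵀP = [-10.0000 2.0000; -21.5000 4.5000]
S = R + BᵀPB = [2 0; 0 1/2] + [8.0000 17.0000; 17.0000 36.2500] = [10.0000 17.0000; 17.0000 36.7500]
BᵀPA = [-21.0000 -4.0000; -45.2500 -8.5000]
K = S⁻¹·BᵀPA = [-0.0318 -0.0318; -1.2166 -0.2166]
A−BK = [-0.4650 0.0350; -2.3567 0.1433]
AᵀP(A−BK) = [2.5318 0.0318; 0.0318 0.0318]
P' = Q + AᵀP(A−BK) = [22.5318 -5.9682; -5.9682 2.2818]
tr(P') = 24.8137


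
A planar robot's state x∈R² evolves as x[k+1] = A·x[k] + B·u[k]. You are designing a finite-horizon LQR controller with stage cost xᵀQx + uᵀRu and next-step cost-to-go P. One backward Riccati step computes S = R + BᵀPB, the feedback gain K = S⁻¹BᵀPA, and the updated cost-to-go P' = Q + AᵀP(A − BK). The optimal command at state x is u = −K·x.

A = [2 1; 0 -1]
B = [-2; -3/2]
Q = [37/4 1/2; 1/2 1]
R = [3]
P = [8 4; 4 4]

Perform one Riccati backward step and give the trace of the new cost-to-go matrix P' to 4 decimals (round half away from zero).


16.8382

BᵀP = [-22.0000 -14.0000]
S = R + BᵀPB = [3] + [65.0000] = [68.0000]
BᵀPA = [-44.0000 -8.0000]
K = S⁻¹·BᵀPA = [-0.6471 -0.1176]
A−BK = [0.7059 0.7647; -0.9706 -1.1765]
AᵀP(A−BK) = [3.5294 2.8235; 2.8235 3.0588]
P' = Q + AᵀP(A−BK) = [12.7794 3.3235; 3.3235 4.0588]
tr(P') = 16.8382


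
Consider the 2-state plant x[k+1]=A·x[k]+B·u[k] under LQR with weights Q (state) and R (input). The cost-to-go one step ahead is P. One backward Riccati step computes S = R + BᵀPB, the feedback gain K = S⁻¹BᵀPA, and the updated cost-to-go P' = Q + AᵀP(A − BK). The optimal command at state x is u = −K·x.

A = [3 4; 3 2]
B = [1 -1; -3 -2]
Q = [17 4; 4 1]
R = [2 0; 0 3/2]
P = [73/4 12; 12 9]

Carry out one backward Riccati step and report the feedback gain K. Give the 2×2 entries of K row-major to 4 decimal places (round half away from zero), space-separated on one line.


0.2072 0.6043 -2.1845 -2.4853

BᵀP = [-17.7500 -15.0000; -42.2500 -30.0000]
S = R + BᵀPB = [2 0; 0 3/2] + [27.2500 47.7500; 47.7500 102.2500] = [29.2500 47.7500; 47.7500 103.7500]
BᵀPA = [-98.2500 -101.0000; -216.7500 -229.0000]
K = S⁻¹·BᵀPA = [0.2072 0.6043; -2.1845 -2.4853]
A−BK = [0.6082 0.9104; -0.7474 -1.1579]
AᵀP(A−BK) = [8.1130 9.6724; 9.6724 11.8887]
P' = Q + AᵀP(A−BK) = [25.1130 13.6724; 13.6724 12.8887]
tr(P') = 38.0017


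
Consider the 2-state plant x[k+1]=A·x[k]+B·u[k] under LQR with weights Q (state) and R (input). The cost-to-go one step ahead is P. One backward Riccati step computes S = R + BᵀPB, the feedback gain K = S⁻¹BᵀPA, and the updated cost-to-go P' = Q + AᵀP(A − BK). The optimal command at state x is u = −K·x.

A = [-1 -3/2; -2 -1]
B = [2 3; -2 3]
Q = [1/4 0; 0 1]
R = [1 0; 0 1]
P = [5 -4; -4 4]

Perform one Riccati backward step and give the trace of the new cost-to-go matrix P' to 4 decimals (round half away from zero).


BᵀP = [18.0000 -16.0000; 3.0000 0.0000]
S = R + BᵀPB = [1 0; 0 1] + [68.0000 6.0000; 6.0000 9.0000] = [69.0000 6.0000; 6.0000 10.0000]
BᵀPA = [14.0000 -11.0000; -3.0000 -4.5000]
K = S⁻¹·BᵀPA = [0.2416 -0.1269; -0.4450 -0.3739]
A−BK = [-0.1483 -0.1246; -0.1820 -0.1323]
AᵀP(A−BK) = [0.2829 0.1552; 0.1552 0.1716]
P' = Q + AᵀP(A−BK) = [0.5329 0.1552; 0.1552 1.1716]
tr(P') = 1.7045

1.7045


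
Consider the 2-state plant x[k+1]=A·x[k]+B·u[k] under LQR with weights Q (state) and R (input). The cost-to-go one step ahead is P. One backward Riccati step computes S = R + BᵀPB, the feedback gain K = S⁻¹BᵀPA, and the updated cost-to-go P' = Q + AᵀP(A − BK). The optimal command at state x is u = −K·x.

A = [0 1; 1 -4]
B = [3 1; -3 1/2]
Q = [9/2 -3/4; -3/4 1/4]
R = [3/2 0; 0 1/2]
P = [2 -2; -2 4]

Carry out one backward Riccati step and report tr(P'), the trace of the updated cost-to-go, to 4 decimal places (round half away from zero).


BᵀP = [12.0000 -18.0000; 1.0000 0.0000]
S = R + BᵀPB = [3/2 0; 0 1/2] + [90.0000 3.0000; 3.0000 1.0000] = [91.5000 3.0000; 3.0000 1.5000]
BᵀPA = [-18.0000 84.0000; 0.0000 1.0000]
K = S⁻¹·BᵀPA = [-0.2105 0.9591; 0.4211 -1.2515]
A−BK = [0.2105 -0.6257; 0.1579 -0.4971]
AᵀP(A−BK) = [0.2105 -0.7368; -0.7368 2.6901]
P' = Q + AᵀP(A−BK) = [4.7105 -1.4868; -1.4868 2.9401]
tr(P') = 7.6506

7.6506


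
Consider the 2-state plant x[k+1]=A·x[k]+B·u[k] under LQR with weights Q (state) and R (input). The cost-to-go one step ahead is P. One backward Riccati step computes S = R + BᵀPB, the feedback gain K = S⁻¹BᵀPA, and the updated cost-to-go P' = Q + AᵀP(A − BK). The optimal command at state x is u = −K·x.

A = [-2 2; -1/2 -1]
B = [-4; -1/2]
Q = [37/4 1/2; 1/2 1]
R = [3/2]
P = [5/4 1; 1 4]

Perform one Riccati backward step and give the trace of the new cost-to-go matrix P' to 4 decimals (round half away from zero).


BᵀP = [-5.5000 -6.0000]
S = R + BᵀPB = [3/2] + [25.0000] = [26.5000]
BᵀPA = [14.0000 -5.0000]
K = S⁻¹·BᵀPA = [0.5283 -0.1887]
A−BK = [0.1132 1.2453; -0.2358 -1.0943]
AᵀP(A−BK) = [0.6038 0.6415; 0.6415 4.0566]
P' = Q + AᵀP(A−BK) = [9.8538 1.1415; 1.1415 5.0566]
tr(P') = 14.9104

14.9104


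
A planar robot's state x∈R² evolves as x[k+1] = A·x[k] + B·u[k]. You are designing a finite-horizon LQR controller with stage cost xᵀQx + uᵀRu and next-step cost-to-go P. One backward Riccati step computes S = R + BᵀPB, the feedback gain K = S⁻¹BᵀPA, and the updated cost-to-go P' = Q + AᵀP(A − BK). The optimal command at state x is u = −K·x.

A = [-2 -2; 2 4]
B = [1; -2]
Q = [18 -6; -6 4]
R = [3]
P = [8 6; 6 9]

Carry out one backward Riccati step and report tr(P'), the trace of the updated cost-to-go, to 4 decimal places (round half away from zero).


BᵀP = [-4.0000 -12.0000]
S = R + BᵀPB = [3] + [20.0000] = [23.0000]
BᵀPA = [-16.0000 -40.0000]
K = S⁻¹·BᵀPA = [-0.6957 -1.7391]
A−BK = [-1.3043 -0.2609; 0.6087 0.5217]
AᵀP(A−BK) = [8.8696 4.1739; 4.1739 10.4348]
P' = Q + AᵀP(A−BK) = [26.8696 -1.8261; -1.8261 14.4348]
tr(P') = 41.3043

41.3043


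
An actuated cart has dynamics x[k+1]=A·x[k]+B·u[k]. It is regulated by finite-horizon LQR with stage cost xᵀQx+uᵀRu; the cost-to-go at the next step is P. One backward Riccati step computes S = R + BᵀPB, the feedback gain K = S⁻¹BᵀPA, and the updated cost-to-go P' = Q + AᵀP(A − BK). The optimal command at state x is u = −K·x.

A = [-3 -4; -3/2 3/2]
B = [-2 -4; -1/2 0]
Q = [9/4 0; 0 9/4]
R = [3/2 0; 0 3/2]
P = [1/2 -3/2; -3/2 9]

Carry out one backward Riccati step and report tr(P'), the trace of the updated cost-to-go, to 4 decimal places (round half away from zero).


BᵀP = [-0.2500 -1.5000; -2.0000 6.0000]
S = R + BᵀPB = [3/2 0; 0 3/2] + [1.2500 1.0000; 1.0000 8.0000] = [2.7500 1.0000; 1.0000 9.5000]
BᵀPA = [3.0000 -1.2500; -3.0000 17.0000]
K = S⁻¹·BᵀPA = [1.2537 -1.1493; -0.4478 1.9104]
A−BK = [-2.2836 1.3433; -0.8731 0.9254]
AᵀP(A−BK) = [6.1455 -7.3209; -7.3209 12.3358]
P' = Q + AᵀP(A−BK) = [8.3955 -7.3209; -7.3209 14.5858]
tr(P') = 22.9813

22.9813


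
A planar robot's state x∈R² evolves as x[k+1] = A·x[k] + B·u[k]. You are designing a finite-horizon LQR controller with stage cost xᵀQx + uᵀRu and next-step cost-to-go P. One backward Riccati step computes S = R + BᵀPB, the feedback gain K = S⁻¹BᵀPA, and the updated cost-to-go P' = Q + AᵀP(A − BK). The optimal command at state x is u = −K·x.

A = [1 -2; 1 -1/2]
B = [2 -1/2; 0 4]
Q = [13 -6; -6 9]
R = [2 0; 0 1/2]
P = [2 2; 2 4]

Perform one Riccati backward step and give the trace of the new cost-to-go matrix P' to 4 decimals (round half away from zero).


BᵀP = [4.0000 4.0000; 7.0000 15.0000]
S = R + BᵀPB = [2 0; 0 1/2] + [8.0000 14.0000; 14.0000 56.5000] = [10.0000 14.0000; 14.0000 57.0000]
BᵀPA = [8.0000 -10.0000; 22.0000 -21.5000]
K = S⁻¹·BᵀPA = [0.3957 -0.7193; 0.2888 -0.2005]
A−BK = [0.3529 -0.6618; -0.1551 0.3021]
AᵀP(A−BK) = [0.4813 -0.8342; -0.8342 1.4960]
P' = Q + AᵀP(A−BK) = [13.4813 -6.8342; -6.8342 10.4960]
tr(P') = 23.9773

23.9773


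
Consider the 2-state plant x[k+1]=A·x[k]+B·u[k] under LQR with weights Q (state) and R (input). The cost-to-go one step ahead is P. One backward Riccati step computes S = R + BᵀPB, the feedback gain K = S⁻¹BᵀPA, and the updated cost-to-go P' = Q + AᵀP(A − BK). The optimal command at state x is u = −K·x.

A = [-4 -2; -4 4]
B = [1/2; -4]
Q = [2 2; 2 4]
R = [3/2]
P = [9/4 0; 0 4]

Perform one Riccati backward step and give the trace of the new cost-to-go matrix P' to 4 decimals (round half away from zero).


BᵀP = [1.1250 -16.0000]
S = R + BᵀPB = [3/2] + [64.5625] = [66.0625]
BᵀPA = [59.5000 -66.2500]
K = S⁻¹·BᵀPA = [0.9007 -1.0028]
A−BK = [-4.4503 -1.4986; -0.3974 -0.0114]
AᵀP(A−BK) = [46.4106 13.6689; 13.6689 6.5620]
P' = Q + AᵀP(A−BK) = [48.4106 15.6689; 15.6689 10.5620]
tr(P') = 58.9726

58.9726


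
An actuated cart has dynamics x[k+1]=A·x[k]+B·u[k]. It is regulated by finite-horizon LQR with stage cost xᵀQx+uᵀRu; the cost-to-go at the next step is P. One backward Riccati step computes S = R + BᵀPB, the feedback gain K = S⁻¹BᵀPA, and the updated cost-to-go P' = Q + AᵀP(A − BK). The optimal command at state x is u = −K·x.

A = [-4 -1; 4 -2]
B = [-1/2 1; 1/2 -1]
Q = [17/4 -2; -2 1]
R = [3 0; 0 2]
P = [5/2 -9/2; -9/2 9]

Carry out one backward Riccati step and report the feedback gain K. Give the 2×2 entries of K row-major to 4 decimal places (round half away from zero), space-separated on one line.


BᵀP = [-3.5000 6.7500; 7.0000 -13.5000]
S = R + BᵀPB = [3 0; 0 2] + [5.1250 -10.2500; -10.2500 20.5000] = [8.1250 -10.2500; -10.2500 22.5000]
BᵀPA = [41.0000 -10.0000; -82.0000 20.0000]
K = S⁻¹·BᵀPA = [1.0547 -0.2572; -3.1640 0.7717]
A−BK = [-0.3087 -1.9003; 0.3087 -1.0997]
AᵀP(A−BK) = [25.3119 -6.1736; -6.1736 2.4936]
P' = Q + AᵀP(A−BK) = [29.5619 -8.1736; -8.1736 3.4936]
tr(P') = 33.0555

1.0547 -0.2572 -3.1640 0.7717


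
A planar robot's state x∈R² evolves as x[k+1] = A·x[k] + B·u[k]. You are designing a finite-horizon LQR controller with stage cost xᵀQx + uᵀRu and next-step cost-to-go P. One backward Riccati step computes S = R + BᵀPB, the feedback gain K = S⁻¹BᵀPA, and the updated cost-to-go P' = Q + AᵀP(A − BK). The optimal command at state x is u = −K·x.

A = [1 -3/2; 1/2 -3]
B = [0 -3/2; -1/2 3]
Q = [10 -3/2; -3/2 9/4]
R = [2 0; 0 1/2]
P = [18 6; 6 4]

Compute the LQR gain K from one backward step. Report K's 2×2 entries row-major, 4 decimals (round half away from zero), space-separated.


-1.5468 3.7191 -0.4270 0.4382

BᵀP = [-3.0000 -2.0000; -9.0000 3.0000]
S = R + BᵀPB = [2 0; 0 1/2] + [1.0000 -1.5000; -1.5000 22.5000] = [3.0000 -1.5000; -1.5000 23.0000]
BᵀPA = [-4.0000 10.5000; -7.5000 4.5000]
K = S⁻¹·BᵀPA = [-1.5468 3.7191; -0.4270 0.4382]
A−BK = [0.3596 -0.8427; 1.0075 -2.4551]
AᵀP(A−BK) = [15.6105 -37.3371; -37.3371 89.4775]
P' = Q + AᵀP(A−BK) = [25.6105 -38.8371; -38.8371 91.7275]
tr(P') = 117.3380


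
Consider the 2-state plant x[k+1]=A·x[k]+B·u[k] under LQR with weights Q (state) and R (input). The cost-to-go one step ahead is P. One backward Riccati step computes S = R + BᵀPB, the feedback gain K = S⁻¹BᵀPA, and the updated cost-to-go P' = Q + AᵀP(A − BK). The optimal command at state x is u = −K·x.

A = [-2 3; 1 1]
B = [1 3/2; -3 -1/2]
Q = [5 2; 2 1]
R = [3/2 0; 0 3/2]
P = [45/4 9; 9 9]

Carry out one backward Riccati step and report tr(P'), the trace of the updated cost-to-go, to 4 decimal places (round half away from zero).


BᵀP = [-15.7500 -18.0000; 12.3750 9.0000]
S = R + BᵀPB = [3/2 0; 0 3/2] + [38.2500 -14.6250; -14.6250 14.0625] = [39.7500 -14.6250; -14.6250 15.5625]
BᵀPA = [13.5000 -65.2500; -15.7500 46.1250]
K = S⁻¹·BᵀPA = [-0.0500 -0.8423; -1.0591 2.1723]
A−BK = [-0.3614 0.5837; 0.3204 -0.4406]
AᵀP(A−BK) = [1.9951 -3.9152; -3.9152 9.0938]
P' = Q + AᵀP(A−BK) = [6.9951 -1.9152; -1.9152 10.0938]
tr(P') = 17.0890

17.0890


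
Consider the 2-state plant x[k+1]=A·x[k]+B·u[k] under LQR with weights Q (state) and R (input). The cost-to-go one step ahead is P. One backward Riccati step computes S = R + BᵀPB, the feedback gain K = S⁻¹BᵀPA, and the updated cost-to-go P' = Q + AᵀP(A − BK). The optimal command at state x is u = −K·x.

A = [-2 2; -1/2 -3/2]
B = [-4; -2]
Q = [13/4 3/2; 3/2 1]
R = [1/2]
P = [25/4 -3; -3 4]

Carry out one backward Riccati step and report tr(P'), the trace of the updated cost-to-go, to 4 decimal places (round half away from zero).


29.0675

BᵀP = [-19.0000 4.0000]
S = R + BᵀPB = [1/2] + [68.0000] = [68.5000]
BᵀPA = [36.0000 -44.0000]
K = S⁻¹·BᵀPA = [0.5255 -0.6423]
A−BK = [0.1022 -0.5693; 0.5511 -2.7847]
AᵀP(A−BK) = [1.0803 -4.8759; -4.8759 23.7372]
P' = Q + AᵀP(A−BK) = [4.3303 -3.3759; -3.3759 24.7372]
tr(P') = 29.0675


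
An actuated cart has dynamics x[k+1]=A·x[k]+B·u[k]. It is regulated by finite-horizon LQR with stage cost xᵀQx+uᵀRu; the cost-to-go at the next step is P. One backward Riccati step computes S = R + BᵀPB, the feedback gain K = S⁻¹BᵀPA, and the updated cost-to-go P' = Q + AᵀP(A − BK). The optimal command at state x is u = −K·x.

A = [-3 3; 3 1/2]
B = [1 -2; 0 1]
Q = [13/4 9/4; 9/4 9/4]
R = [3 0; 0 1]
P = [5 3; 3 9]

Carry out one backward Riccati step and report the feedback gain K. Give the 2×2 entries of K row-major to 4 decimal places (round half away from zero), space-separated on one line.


BᵀP = [5.0000 3.0000; -7.0000 3.0000]
S = R + BᵀPB = [3 0; 0 1] + [5.0000 -7.0000; -7.0000 17.0000] = [8.0000 -7.0000; -7.0000 18.0000]
BᵀPA = [-6.0000 16.5000; 30.0000 -19.5000]
K = S⁻¹·BᵀPA = [1.0737 1.6895; 2.0842 -0.4263]
A−BK = [0.0947 0.4579; 0.9158 0.9263]
AᵀP(A−BK) = [15.9158 13.9263; 13.9263 20.0605]
P' = Q + AᵀP(A−BK) = [19.1658 16.1763; 16.1763 22.3105]
tr(P') = 41.4763

1.0737 1.6895 2.0842 -0.4263


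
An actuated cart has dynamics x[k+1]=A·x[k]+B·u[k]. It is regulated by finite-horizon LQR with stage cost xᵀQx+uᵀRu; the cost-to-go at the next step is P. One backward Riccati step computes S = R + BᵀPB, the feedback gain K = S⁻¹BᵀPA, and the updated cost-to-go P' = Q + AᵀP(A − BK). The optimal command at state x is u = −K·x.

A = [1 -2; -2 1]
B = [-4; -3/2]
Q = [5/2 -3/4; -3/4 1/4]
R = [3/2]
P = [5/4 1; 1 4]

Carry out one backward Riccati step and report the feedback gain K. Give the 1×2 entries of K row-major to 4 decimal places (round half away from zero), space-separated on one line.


0.3176 0.0706

BᵀP = [-6.5000 -10.0000]
S = R + BᵀPB = [3/2] + [41.0000] = [42.5000]
BᵀPA = [13.5000 3.0000]
K = S⁻¹·BᵀPA = [0.3176 0.0706]
A−BK = [2.2706 -1.7176; -1.5235 1.1059]
AᵀP(A−BK) = [8.9618 -6.4529; -6.4529 4.7882]
P' = Q + AᵀP(A−BK) = [11.4618 -7.2029; -7.2029 5.0382]
tr(P') = 16.5000


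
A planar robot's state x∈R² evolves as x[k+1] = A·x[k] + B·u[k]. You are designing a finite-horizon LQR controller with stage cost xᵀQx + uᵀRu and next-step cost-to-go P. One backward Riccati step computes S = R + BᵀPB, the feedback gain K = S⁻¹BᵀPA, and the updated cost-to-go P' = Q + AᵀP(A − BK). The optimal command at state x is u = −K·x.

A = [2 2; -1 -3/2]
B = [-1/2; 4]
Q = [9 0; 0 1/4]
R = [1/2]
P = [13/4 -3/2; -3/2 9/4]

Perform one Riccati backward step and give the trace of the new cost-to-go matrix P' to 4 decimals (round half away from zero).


22.5261

BᵀP = [-7.6250 9.7500]
S = R + BᵀPB = [1/2] + [42.8125] = [43.3125]
BᵀPA = [-25.0000 -29.8750]
K = S⁻¹·BᵀPA = [-0.5772 -0.6898]
A−BK = [1.7114 1.6551; 1.3088 1.2590]
AᵀP(A−BK) = [6.8200 6.6311; 6.6311 6.4561]
P' = Q + AᵀP(A−BK) = [15.8200 6.6311; 6.6311 6.7061]
tr(P') = 22.5261


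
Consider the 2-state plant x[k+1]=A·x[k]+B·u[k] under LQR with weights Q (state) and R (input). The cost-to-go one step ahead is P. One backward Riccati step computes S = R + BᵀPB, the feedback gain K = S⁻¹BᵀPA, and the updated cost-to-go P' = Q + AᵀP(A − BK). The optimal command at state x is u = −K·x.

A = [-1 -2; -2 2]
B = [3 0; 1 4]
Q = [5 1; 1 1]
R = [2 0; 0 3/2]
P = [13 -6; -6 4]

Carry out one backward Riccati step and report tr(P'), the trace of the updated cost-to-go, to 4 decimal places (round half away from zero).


BᵀP = [33.0000 -14.0000; -24.0000 16.0000]
S = R + BᵀPB = [2 0; 0 3/2] + [85.0000 -56.0000; -56.0000 64.0000] = [87.0000 -56.0000; -56.0000 65.5000]
BᵀPA = [-5.0000 -94.0000; -8.0000 80.0000]
K = S⁻¹·BᵀPA = [-0.3026 -0.6544; -0.3809 0.6619]
A−BK = [-0.0921 -0.0367; -0.1739 0.0070]
AᵀP(A−BK) = [0.4398 0.0226; 0.0226 1.5344]
P' = Q + AᵀP(A−BK) = [5.4398 1.0226; 1.0226 2.5344]
tr(P') = 7.9742

7.9742


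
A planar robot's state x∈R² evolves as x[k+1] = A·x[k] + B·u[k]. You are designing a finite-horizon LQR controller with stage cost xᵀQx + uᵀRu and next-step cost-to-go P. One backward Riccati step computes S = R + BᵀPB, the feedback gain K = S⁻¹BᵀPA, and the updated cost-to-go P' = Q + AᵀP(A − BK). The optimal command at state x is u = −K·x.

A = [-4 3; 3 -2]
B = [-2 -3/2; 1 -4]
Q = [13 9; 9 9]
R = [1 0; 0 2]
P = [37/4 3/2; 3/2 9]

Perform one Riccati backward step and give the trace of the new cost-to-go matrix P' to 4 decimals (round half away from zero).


BᵀP = [-17.0000 6.0000; -19.8750 -38.2500]
S = R + BᵀPB = [1 0; 0 2] + [40.0000 1.5000; 1.5000 182.8125] = [41.0000 1.5000; 1.5000 184.8125]
BᵀPA = [86.0000 -63.0000; -35.2500 16.8750]
K = S⁻¹·BᵀPA = [2.1052 -1.5404; -0.2078 0.1038]
A−BK = [-0.1014 0.0749; 0.0636 -0.0444]
AᵀP(A−BK) = [4.6302 -3.3677; -3.3677 2.4540]
P' = Q + AᵀP(A−BK) = [17.6302 5.6323; 5.6323 11.4540]
tr(P') = 29.0843

29.0843


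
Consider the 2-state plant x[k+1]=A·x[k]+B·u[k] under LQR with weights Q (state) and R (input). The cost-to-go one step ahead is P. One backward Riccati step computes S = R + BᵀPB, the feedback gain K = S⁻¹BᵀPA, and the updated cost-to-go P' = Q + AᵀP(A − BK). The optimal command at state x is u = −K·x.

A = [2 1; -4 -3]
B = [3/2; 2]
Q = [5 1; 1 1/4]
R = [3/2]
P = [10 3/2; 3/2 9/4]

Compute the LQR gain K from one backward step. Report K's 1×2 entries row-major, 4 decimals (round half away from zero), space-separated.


BᵀP = [18.0000 6.7500]
S = R + BᵀPB = [3/2] + [40.5000] = [42.0000]
BᵀPA = [9.0000 -2.2500]
K = S⁻¹·BᵀPA = [0.2143 -0.0536]
A−BK = [1.6786 1.0804; -4.4286 -2.8929]
AᵀP(A−BK) = [50.0714 32.4821; 32.4821 21.1295]
P' = Q + AᵀP(A−BK) = [55.0714 33.4821; 33.4821 21.3795]
tr(P') = 76.4509

0.2143 -0.0536


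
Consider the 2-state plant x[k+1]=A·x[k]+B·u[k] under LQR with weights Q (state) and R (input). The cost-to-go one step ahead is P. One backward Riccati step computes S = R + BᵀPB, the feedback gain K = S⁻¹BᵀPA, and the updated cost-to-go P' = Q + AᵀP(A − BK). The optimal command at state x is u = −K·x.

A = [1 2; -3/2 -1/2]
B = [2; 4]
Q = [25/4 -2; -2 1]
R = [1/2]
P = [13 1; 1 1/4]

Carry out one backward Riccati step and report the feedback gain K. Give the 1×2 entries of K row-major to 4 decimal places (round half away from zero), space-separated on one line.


BᵀP = [30.0000 3.0000]
S = R + BᵀPB = [1/2] + [72.0000] = [72.5000]
BᵀPA = [25.5000 58.5000]
K = S⁻¹·BᵀPA = [0.3517 0.8069]
A−BK = [0.2966 0.3862; -2.9069 -3.7276]
AᵀP(A−BK) = [1.5935 2.1116; 2.1116 2.8591]
P' = Q + AᵀP(A−BK) = [7.8435 0.1116; 0.1116 3.8591]
tr(P') = 11.7026

0.3517 0.8069


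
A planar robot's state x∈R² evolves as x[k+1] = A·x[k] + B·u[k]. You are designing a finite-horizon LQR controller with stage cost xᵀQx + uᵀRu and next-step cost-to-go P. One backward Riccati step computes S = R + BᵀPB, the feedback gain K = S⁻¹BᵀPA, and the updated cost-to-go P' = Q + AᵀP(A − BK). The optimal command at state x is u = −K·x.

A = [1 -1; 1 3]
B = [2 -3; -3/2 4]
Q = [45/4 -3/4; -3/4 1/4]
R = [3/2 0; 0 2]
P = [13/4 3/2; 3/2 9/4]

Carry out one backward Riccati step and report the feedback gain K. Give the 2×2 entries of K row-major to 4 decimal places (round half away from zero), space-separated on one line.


BᵀP = [4.2500 -0.3750; -3.7500 4.5000]
S = R + BᵀPB = [3/2 0; 0 2] + [9.0625 -14.2500; -14.2500 29.2500] = [10.5625 -14.2500; -14.2500 31.2500]
BᵀPA = [3.8750 -5.3750; 0.7500 17.2500]
K = S⁻¹·BᵀPA = [1.0375 0.6129; 0.4971 0.8315]
A−BK = [0.4163 0.2687; 0.5678 0.5934]
AᵀP(A−BK) = [4.1068 3.5015; 3.5015 3.4513]
P' = Q + AᵀP(A−BK) = [15.3568 2.7515; 2.7515 3.7013]
tr(P') = 19.0581

1.0375 0.6129 0.4971 0.8315


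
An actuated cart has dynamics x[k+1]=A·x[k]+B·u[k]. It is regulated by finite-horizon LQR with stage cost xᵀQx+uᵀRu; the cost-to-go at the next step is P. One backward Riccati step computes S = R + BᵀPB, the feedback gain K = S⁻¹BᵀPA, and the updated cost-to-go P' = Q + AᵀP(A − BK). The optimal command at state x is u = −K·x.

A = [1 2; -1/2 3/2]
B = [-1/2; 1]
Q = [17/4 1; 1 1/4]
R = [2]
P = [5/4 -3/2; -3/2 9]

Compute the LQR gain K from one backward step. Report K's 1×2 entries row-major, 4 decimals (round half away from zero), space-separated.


BᵀP = [-2.1250 9.7500]
S = R + BᵀPB = [2] + [10.8125] = [12.8125]
BᵀPA = [-7.0000 10.3750]
K = S⁻¹·BᵀPA = [-0.5463 0.8098]
A−BK = [0.7268 2.4049; 0.0463 0.6902]
AᵀP(A−BK) = [1.1756 0.6683; 0.6683 7.8488]
P' = Q + AᵀP(A−BK) = [5.4256 1.6683; 1.6683 8.0988]
tr(P') = 13.5244

-0.5463 0.8098


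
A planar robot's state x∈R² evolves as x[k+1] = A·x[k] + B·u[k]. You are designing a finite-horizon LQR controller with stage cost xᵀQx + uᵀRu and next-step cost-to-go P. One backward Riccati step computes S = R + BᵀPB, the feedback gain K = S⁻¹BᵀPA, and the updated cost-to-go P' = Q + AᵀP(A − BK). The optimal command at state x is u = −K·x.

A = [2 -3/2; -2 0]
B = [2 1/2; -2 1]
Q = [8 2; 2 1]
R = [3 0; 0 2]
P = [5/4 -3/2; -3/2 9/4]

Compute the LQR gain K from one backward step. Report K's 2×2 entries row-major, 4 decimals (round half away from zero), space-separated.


0.8613 -0.2873 -0.2151 -0.0170

BᵀP = [5.5000 -7.5000; -0.8750 1.5000]
S = R + BᵀPB = [3 0; 0 2] + [26.0000 -4.7500; -4.7500 1.0625] = [29.0000 -4.7500; -4.7500 3.0625]
BᵀPA = [26.0000 -8.2500; -4.7500 1.3125]
K = S⁻¹·BᵀPA = [0.8613 -0.2873; -0.2151 -0.0170]
A−BK = [0.3849 -0.9170; -0.0623 -0.5575]
AᵀP(A−BK) = [2.5840 -0.8618; -0.8618 0.4649]
P' = Q + AᵀP(A−BK) = [10.5840 1.1382; 1.1382 1.4649]
tr(P') = 12.0488


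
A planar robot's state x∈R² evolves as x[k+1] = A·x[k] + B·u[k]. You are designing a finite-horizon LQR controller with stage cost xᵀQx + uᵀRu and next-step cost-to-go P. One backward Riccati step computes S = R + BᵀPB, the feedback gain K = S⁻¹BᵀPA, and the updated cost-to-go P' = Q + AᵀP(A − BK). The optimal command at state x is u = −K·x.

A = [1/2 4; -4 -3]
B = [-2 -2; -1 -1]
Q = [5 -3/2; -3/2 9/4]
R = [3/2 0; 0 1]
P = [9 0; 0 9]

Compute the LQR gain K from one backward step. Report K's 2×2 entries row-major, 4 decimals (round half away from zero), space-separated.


0.2368 -0.3947 0.3553 -0.5921

BᵀP = [-18.0000 -9.0000; -18.0000 -9.0000]
S = R + BᵀPB = [3/2 0; 0 1] + [45.0000 45.0000; 45.0000 45.0000] = [46.5000 45.0000; 45.0000 46.0000]
BᵀPA = [27.0000 -45.0000; 27.0000 -45.0000]
K = S⁻¹·BᵀPA = [0.2368 -0.3947; 0.3553 -0.5921]
A−BK = [1.6842 2.0263; -3.4079 -3.9868]
AᵀP(A−BK) = [130.2632 152.6447; 152.6447 180.5921]
P' = Q + AᵀP(A−BK) = [135.2632 151.1447; 151.1447 182.8421]
tr(P') = 318.1053


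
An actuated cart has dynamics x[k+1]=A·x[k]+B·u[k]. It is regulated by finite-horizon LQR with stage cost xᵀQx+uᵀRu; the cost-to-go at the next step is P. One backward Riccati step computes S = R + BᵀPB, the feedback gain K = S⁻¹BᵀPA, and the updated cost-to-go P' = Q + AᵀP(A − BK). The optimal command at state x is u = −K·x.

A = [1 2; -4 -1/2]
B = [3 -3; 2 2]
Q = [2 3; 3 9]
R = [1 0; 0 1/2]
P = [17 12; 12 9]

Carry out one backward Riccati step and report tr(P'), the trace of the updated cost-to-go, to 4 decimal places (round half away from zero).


12.3462

BᵀP = [75.0000 54.0000; -27.0000 -18.0000]
S = R + BᵀPB = [1 0; 0 1/2] + [333.0000 -117.0000; -117.0000 45.0000] = [334.0000 -117.0000; -117.0000 45.5000]
BᵀPA = [-141.0000 123.0000; 45.0000 -45.0000]
K = S⁻¹·BᵀPA = [-0.7629 0.2198; -0.9728 -0.4237]
A−BK = [0.3704 0.0693; -0.5285 -0.0922]
AᵀP(A−BK) = [1.2032 0.0640; 0.0640 0.1429]
P' = Q + AᵀP(A−BK) = [3.2032 3.0640; 3.0640 9.1429]
tr(P') = 12.3462


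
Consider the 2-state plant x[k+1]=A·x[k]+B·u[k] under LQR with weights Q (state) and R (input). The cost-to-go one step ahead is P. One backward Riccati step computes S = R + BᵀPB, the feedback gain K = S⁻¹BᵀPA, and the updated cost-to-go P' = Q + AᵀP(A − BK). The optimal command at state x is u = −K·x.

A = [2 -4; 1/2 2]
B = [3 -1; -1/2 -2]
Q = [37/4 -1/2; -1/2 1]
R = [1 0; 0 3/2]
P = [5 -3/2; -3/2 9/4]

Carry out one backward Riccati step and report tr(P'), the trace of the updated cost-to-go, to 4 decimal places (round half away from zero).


BᵀP = [15.7500 -5.6250; -2.0000 -3.0000]
S = R + BᵀPB = [1 0; 0 3/2] + [50.0625 -4.5000; -4.5000 8.0000] = [51.0625 -4.5000; -4.5000 9.5000]
BᵀPA = [28.6875 -74.2500; -5.5000 2.0000]
K = S⁻¹·BᵀPA = [0.5330 -1.4981; -0.3265 -0.4991]
A−BK = [0.0744 -0.0048; 0.1136 0.2528]
AᵀP(A−BK) = [0.4754 -0.5187; -0.5187 2.7654]
P' = Q + AᵀP(A−BK) = [9.7254 -1.0187; -1.0187 3.7654]
tr(P') = 13.4908

13.4908


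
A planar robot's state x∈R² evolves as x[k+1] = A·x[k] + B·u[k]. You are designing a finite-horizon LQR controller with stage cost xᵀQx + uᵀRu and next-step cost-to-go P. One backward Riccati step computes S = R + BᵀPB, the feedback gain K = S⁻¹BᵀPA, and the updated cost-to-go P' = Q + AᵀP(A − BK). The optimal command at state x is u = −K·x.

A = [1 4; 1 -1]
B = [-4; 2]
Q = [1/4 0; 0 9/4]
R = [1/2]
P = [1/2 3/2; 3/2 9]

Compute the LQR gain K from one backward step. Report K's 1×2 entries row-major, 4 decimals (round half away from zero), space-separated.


BᵀP = [1.0000 12.0000]
S = R + BᵀPB = [1/2] + [20.0000] = [20.5000]
BᵀPA = [13.0000 -8.0000]
K = S⁻¹·BᵀPA = [0.6341 -0.3902]
A−BK = [3.5366 2.4390; -0.2683 -0.2195]
AᵀP(A−BK) = [4.2561 2.5732; 2.5732 1.8780]
P' = Q + AᵀP(A−BK) = [4.5061 2.5732; 2.5732 4.1280]
tr(P') = 8.6341

0.6341 -0.3902


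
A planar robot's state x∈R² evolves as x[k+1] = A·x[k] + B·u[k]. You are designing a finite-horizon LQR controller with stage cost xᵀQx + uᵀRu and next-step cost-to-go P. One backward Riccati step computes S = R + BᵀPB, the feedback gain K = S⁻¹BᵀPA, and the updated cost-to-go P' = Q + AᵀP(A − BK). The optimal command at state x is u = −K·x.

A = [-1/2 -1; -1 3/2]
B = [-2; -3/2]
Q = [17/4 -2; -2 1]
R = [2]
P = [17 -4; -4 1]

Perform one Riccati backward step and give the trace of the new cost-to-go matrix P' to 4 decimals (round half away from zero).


BᵀP = [-28.0000 6.5000]
S = R + BᵀPB = [2] + [46.2500] = [48.2500]
BᵀPA = [7.5000 37.7500]
K = S⁻¹·BᵀPA = [0.1554 0.7824]
A−BK = [-0.1891 0.5648; -0.7668 2.6736]
AᵀP(A−BK) = [0.0842 0.1321; 0.1321 1.7150]
P' = Q + AᵀP(A−BK) = [4.3342 -1.8679; -1.8679 2.7150]
tr(P') = 7.0492

7.0492


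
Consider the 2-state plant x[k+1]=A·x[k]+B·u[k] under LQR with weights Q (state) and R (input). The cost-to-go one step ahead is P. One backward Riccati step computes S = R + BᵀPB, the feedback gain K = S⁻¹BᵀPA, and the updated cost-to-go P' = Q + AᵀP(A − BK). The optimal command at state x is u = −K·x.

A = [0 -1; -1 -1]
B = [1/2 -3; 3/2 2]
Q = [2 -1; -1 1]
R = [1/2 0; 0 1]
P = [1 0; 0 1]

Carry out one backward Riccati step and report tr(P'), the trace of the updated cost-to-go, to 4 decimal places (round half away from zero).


BᵀP = [0.5000 1.5000; -3.0000 2.0000]
S = R + BᵀPB = [1/2 0; 0 1] + [2.5000 1.5000; 1.5000 13.0000] = [3.0000 1.5000; 1.5000 14.0000]
BᵀPA = [-1.5000 -2.0000; -2.0000 1.0000]
K = S⁻¹·BᵀPA = [-0.4528 -0.7421; -0.0943 0.1509]
A−BK = [-0.0566 -0.1761; -0.1321 -0.1887]
AᵀP(A−BK) = [0.1321 0.1887; 0.1887 0.3648]
P' = Q + AᵀP(A−BK) = [2.1321 -0.8113; -0.8113 1.3648]
tr(P') = 3.4969

3.4969


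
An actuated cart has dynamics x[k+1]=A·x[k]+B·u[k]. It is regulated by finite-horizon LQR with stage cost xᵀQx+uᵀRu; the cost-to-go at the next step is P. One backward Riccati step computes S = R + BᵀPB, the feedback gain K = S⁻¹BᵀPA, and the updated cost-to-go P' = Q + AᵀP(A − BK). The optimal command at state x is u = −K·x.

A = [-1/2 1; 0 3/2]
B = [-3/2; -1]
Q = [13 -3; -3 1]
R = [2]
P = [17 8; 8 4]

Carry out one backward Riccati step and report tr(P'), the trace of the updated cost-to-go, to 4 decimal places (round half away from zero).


15.6960

BᵀP = [-33.5000 -16.0000]
S = R + BᵀPB = [2] + [66.2500] = [68.2500]
BᵀPA = [16.7500 -57.5000]
K = S⁻¹·BᵀPA = [0.2454 -0.8425]
A−BK = [-0.1319 -0.2637; 0.2454 0.6575]
AᵀP(A−BK) = [0.1392 -0.3883; -0.3883 1.5568]
P' = Q + AᵀP(A−BK) = [13.1392 -3.3883; -3.3883 2.5568]
tr(P') = 15.6960


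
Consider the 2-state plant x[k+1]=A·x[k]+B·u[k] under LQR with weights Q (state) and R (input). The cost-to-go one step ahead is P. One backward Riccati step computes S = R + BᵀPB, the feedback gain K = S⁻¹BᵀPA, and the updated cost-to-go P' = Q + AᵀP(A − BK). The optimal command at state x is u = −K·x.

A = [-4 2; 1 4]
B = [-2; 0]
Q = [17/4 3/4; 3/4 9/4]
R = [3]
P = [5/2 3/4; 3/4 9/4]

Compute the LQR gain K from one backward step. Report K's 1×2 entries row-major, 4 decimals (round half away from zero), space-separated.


BᵀP = [-5.0000 -1.5000]
S = R + BᵀPB = [3] + [10.0000] = [13.0000]
BᵀPA = [18.5000 -16.0000]
K = S⁻¹·BᵀPA = [1.4231 -1.2308]
A−BK = [-1.1538 -0.4615; 1.0000 4.0000]
AᵀP(A−BK) = [9.9231 1.2692; 1.2692 38.3077]
P' = Q + AᵀP(A−BK) = [14.1731 2.0192; 2.0192 40.5577]
tr(P') = 54.7308

1.4231 -1.2308


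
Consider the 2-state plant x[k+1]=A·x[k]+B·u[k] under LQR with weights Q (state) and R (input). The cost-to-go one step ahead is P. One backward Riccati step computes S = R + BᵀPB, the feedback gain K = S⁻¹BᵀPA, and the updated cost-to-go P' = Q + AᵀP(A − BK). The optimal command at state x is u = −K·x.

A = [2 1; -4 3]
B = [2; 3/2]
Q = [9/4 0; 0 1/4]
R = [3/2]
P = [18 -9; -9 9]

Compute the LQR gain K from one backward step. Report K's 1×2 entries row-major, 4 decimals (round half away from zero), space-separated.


BᵀP = [22.5000 -4.5000]
S = R + BᵀPB = [3/2] + [38.2500] = [39.7500]
BᵀPA = [63.0000 9.0000]
K = S⁻¹·BᵀPA = [1.5849 0.2264]
A−BK = [-1.1698 0.5472; -6.3774 2.6604]
AᵀP(A−BK) = [260.1509 -104.2642; -104.2642 42.9623]
P' = Q + AᵀP(A−BK) = [262.4009 -104.2642; -104.2642 43.2123]
tr(P') = 305.6132

1.5849 0.2264


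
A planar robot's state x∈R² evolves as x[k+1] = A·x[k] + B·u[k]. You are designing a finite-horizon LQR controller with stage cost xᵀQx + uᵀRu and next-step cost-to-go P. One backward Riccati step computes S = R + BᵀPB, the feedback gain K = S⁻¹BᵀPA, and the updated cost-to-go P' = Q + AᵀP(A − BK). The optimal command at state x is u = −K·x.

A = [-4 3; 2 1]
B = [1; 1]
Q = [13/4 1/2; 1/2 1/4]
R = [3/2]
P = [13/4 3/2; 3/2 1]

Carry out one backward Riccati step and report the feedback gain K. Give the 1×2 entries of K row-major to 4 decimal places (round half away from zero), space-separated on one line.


-1.6000 1.9143

BᵀP = [4.7500 2.5000]
S = R + BᵀPB = [3/2] + [7.2500] = [8.7500]
BᵀPA = [-14.0000 16.7500]
K = S⁻¹·BᵀPA = [-1.6000 1.9143]
A−BK = [-2.4000 1.0857; 3.6000 -0.9143]
AᵀP(A−BK) = [9.6000 -7.2000; -7.2000 7.1857]
P' = Q + AᵀP(A−BK) = [12.8500 -6.7000; -6.7000 7.4357]
tr(P') = 20.2857


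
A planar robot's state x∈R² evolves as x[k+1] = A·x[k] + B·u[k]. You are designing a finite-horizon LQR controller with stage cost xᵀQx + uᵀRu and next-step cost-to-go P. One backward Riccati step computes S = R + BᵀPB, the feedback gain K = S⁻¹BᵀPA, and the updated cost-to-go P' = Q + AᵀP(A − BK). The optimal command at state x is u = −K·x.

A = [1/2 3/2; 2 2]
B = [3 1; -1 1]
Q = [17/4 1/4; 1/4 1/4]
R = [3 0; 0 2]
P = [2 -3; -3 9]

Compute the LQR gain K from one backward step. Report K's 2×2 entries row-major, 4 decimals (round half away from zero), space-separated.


-0.4588 -0.2471 1.0529 1.1824

BᵀP = [9.0000 -18.0000; -1.0000 6.0000]
S = R + BᵀPB = [3 0; 0 2] + [45.0000 -9.0000; -9.0000 5.0000] = [48.0000 -9.0000; -9.0000 7.0000]
BᵀPA = [-31.5000 -22.5000; 11.5000 10.5000]
K = S⁻¹·BᵀPA = [-0.4588 -0.2471; 1.0529 1.1824]
A−BK = [0.8235 1.0588; 0.4882 0.5706]
AᵀP(A−BK) = [3.9382 4.1206; 4.1206 4.5265]
P' = Q + AᵀP(A−BK) = [8.1882 4.3706; 4.3706 4.7765]
tr(P') = 12.9647


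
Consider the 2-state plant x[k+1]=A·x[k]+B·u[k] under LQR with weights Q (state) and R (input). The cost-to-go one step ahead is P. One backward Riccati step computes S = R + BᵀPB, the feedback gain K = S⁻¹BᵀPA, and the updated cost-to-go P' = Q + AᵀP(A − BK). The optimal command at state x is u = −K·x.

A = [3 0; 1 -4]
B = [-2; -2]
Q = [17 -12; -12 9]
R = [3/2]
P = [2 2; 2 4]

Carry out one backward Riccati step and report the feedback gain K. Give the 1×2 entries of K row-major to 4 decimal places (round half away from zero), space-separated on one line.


BᵀP = [-8.0000 -12.0000]
S = R + BᵀPB = [3/2] + [40.0000] = [41.5000]
BᵀPA = [-36.0000 48.0000]
K = S⁻¹·BᵀPA = [-0.8675 1.1566]
A−BK = [1.2651 2.3133; -0.7349 -1.6867]
AᵀP(A−BK) = [2.7711 1.6386; 1.6386 8.4819]
P' = Q + AᵀP(A−BK) = [19.7711 -10.3614; -10.3614 17.4819]
tr(P') = 37.2530

-0.8675 1.1566
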